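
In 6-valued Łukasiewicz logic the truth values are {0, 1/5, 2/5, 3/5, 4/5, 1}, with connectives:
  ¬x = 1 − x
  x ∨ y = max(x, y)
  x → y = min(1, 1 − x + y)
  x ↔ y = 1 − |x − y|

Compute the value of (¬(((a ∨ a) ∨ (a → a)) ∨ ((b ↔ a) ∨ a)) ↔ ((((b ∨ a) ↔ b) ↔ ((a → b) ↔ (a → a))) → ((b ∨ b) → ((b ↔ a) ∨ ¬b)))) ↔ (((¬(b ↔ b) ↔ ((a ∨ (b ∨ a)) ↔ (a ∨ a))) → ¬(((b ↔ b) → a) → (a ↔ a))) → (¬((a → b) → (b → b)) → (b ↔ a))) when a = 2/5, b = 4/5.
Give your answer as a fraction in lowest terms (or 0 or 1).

a ∨ a = 2/5 ∨ 2/5 = 2/5
a → a = 2/5 → 2/5 = 1
(a ∨ a) ∨ (a → a) = 2/5 ∨ 1 = 1
b ↔ a = 4/5 ↔ 2/5 = 3/5
(b ↔ a) ∨ a = 3/5 ∨ 2/5 = 3/5
((a ∨ a) ∨ (a → a)) ∨ ((b ↔ a) ∨ a) = 1 ∨ 3/5 = 1
¬(((a ∨ a) ∨ (a → a)) ∨ ((b ↔ a) ∨ a)) = ¬1 = 0
b ∨ a = 4/5 ∨ 2/5 = 4/5
(b ∨ a) ↔ b = 4/5 ↔ 4/5 = 1
a → b = 2/5 → 4/5 = 1
a → a = 2/5 → 2/5 = 1
(a → b) ↔ (a → a) = 1 ↔ 1 = 1
((b ∨ a) ↔ b) ↔ ((a → b) ↔ (a → a)) = 1 ↔ 1 = 1
b ∨ b = 4/5 ∨ 4/5 = 4/5
b ↔ a = 4/5 ↔ 2/5 = 3/5
¬b = ¬4/5 = 1/5
(b ↔ a) ∨ ¬b = 3/5 ∨ 1/5 = 3/5
(b ∨ b) → ((b ↔ a) ∨ ¬b) = 4/5 → 3/5 = 4/5
(((b ∨ a) ↔ b) ↔ ((a → b) ↔ (a → a))) → ((b ∨ b) → ((b ↔ a) ∨ ¬b)) = 1 → 4/5 = 4/5
¬(((a ∨ a) ∨ (a → a)) ∨ ((b ↔ a) ∨ a)) ↔ ((((b ∨ a) ↔ b) ↔ ((a → b) ↔ (a → a))) → ((b ∨ b) → ((b ↔ a) ∨ ¬b))) = 0 ↔ 4/5 = 1/5
b ↔ b = 4/5 ↔ 4/5 = 1
¬(b ↔ b) = ¬1 = 0
b ∨ a = 4/5 ∨ 2/5 = 4/5
a ∨ (b ∨ a) = 2/5 ∨ 4/5 = 4/5
a ∨ a = 2/5 ∨ 2/5 = 2/5
(a ∨ (b ∨ a)) ↔ (a ∨ a) = 4/5 ↔ 2/5 = 3/5
¬(b ↔ b) ↔ ((a ∨ (b ∨ a)) ↔ (a ∨ a)) = 0 ↔ 3/5 = 2/5
b ↔ b = 4/5 ↔ 4/5 = 1
(b ↔ b) → a = 1 → 2/5 = 2/5
a ↔ a = 2/5 ↔ 2/5 = 1
((b ↔ b) → a) → (a ↔ a) = 2/5 → 1 = 1
¬(((b ↔ b) → a) → (a ↔ a)) = ¬1 = 0
(¬(b ↔ b) ↔ ((a ∨ (b ∨ a)) ↔ (a ∨ a))) → ¬(((b ↔ b) → a) → (a ↔ a)) = 2/5 → 0 = 3/5
a → b = 2/5 → 4/5 = 1
b → b = 4/5 → 4/5 = 1
(a → b) → (b → b) = 1 → 1 = 1
¬((a → b) → (b → b)) = ¬1 = 0
b ↔ a = 4/5 ↔ 2/5 = 3/5
¬((a → b) → (b → b)) → (b ↔ a) = 0 → 3/5 = 1
((¬(b ↔ b) ↔ ((a ∨ (b ∨ a)) ↔ (a ∨ a))) → ¬(((b ↔ b) → a) → (a ↔ a))) → (¬((a → b) → (b → b)) → (b ↔ a)) = 3/5 → 1 = 1
(¬(((a ∨ a) ∨ (a → a)) ∨ ((b ↔ a) ∨ a)) ↔ ((((b ∨ a) ↔ b) ↔ ((a → b) ↔ (a → a))) → ((b ∨ b) → ((b ↔ a) ∨ ¬b)))) ↔ (((¬(b ↔ b) ↔ ((a ∨ (b ∨ a)) ↔ (a ∨ a))) → ¬(((b ↔ b) → a) → (a ↔ a))) → (¬((a → b) → (b → b)) → (b ↔ a))) = 1/5 ↔ 1 = 1/5

1/5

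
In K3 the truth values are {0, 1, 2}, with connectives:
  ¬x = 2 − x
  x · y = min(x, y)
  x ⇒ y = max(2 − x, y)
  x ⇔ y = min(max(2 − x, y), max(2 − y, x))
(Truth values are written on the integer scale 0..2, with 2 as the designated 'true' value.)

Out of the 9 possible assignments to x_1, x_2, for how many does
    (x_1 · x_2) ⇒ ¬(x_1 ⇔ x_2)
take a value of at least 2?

x_1 = 0, x_2 = 0 ↦ 2  ≥
x_1 = 0, x_2 = 1 ↦ 2  ≥
x_1 = 0, x_2 = 2 ↦ 2  ≥
x_1 = 1, x_2 = 0 ↦ 2  ≥
x_1 = 1, x_2 = 1 ↦ 1  <
x_1 = 1, x_2 = 2 ↦ 1  <
x_1 = 2, x_2 = 0 ↦ 2  ≥
x_1 = 2, x_2 = 1 ↦ 1  <
x_1 = 2, x_2 = 2 ↦ 0  <
So 5 of the 9 assignments meet the threshold.

5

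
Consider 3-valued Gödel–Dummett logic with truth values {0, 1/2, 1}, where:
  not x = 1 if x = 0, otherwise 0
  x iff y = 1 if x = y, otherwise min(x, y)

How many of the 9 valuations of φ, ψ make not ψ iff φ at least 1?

3

φ = 0, ψ = 0 ↦ 0  <
φ = 0, ψ = 1/2 ↦ 1  ≥
φ = 0, ψ = 1 ↦ 1  ≥
φ = 1/2, ψ = 0 ↦ 1/2  <
φ = 1/2, ψ = 1/2 ↦ 0  <
φ = 1/2, ψ = 1 ↦ 0  <
φ = 1, ψ = 0 ↦ 1  ≥
φ = 1, ψ = 1/2 ↦ 0  <
φ = 1, ψ = 1 ↦ 0  <
So 3 of the 9 assignments meet the threshold.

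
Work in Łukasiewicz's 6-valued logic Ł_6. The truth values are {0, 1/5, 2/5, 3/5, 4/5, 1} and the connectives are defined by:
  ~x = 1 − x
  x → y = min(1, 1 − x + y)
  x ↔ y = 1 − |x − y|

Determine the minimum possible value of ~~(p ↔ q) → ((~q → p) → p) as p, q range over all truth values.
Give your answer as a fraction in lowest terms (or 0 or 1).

Take p = 2/5, q = 2/5:
p ↔ q = 2/5 ↔ 2/5 = 1
~(p ↔ q) = ~1 = 0
~~(p ↔ q) = ~0 = 1
~q = ~2/5 = 3/5
~q → p = 3/5 → 2/5 = 4/5
(~q → p) → p = 4/5 → 2/5 = 3/5
~~(p ↔ q) → ((~q → p) → p) = 1 → 3/5 = 3/5
No assignment yields a value below 3/5, so this is the minimum.

3/5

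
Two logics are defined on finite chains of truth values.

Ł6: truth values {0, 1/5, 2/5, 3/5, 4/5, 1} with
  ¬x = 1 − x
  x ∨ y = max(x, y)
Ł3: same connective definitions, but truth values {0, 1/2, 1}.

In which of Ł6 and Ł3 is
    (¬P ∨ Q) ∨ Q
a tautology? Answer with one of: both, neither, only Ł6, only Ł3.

In Ł6: at P = 1/5, Q = 0 the value is 4/5 — not a tautology.
In Ł3: at P = 1/2, Q = 0 the value is 1/2 — not a tautology.

neither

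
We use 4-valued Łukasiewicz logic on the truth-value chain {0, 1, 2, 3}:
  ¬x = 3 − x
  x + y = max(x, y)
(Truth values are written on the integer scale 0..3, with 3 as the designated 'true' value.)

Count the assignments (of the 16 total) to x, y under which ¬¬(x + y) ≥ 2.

12

x = 0, y = 0 ↦ 0  <
x = 0, y = 1 ↦ 1  <
x = 0, y = 2 ↦ 2  ≥
x = 0, y = 3 ↦ 3  ≥
x = 1, y = 0 ↦ 1  <
x = 1, y = 1 ↦ 1  <
x = 1, y = 2 ↦ 2  ≥
x = 1, y = 3 ↦ 3  ≥
x = 2, y = 0 ↦ 2  ≥
x = 2, y = 1 ↦ 2  ≥
x = 2, y = 2 ↦ 2  ≥
x = 2, y = 3 ↦ 3  ≥
x = 3, y = 0 ↦ 3  ≥
x = 3, y = 1 ↦ 3  ≥
x = 3, y = 2 ↦ 3  ≥
x = 3, y = 3 ↦ 3  ≥
So 12 of the 16 assignments meet the threshold.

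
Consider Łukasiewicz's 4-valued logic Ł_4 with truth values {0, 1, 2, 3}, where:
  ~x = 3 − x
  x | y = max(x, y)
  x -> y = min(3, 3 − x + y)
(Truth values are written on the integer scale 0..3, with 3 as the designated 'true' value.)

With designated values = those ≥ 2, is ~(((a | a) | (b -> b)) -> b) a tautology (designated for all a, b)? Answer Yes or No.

Counterexample: take a = 0, b = 2.
a | a = 0 | 0 = 0
b -> b = 2 -> 2 = 3
(a | a) | (b -> b) = 0 | 3 = 3
((a | a) | (b -> b)) -> b = 3 -> 2 = 2
~(((a | a) | (b -> b)) -> b) = ~2 = 1
This gives 1, which is below 2.

No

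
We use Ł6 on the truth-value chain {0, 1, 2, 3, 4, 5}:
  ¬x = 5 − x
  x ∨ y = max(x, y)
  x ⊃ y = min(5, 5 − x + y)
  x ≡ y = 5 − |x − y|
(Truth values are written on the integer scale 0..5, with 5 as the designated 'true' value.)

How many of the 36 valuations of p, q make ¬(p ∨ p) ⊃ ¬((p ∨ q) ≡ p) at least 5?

value 5: 11 assignments (counts)
value 4: 9 assignments
value 3: 7 assignments
value 2: 5 assignments
value 1: 3 assignments
value 0: 1 assignment
So 11 of the 36 assignments meet the threshold.

11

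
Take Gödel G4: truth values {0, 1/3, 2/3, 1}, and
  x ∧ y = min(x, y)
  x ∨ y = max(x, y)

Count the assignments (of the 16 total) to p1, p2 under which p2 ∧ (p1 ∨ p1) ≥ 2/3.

4

p1 = 0, p2 = 0 ↦ 0  <
p1 = 0, p2 = 1/3 ↦ 0  <
p1 = 0, p2 = 2/3 ↦ 0  <
p1 = 0, p2 = 1 ↦ 0  <
p1 = 1/3, p2 = 0 ↦ 0  <
p1 = 1/3, p2 = 1/3 ↦ 1/3  <
p1 = 1/3, p2 = 2/3 ↦ 1/3  <
p1 = 1/3, p2 = 1 ↦ 1/3  <
p1 = 2/3, p2 = 0 ↦ 0  <
p1 = 2/3, p2 = 1/3 ↦ 1/3  <
p1 = 2/3, p2 = 2/3 ↦ 2/3  ≥
p1 = 2/3, p2 = 1 ↦ 2/3  ≥
p1 = 1, p2 = 0 ↦ 0  <
p1 = 1, p2 = 1/3 ↦ 1/3  <
p1 = 1, p2 = 2/3 ↦ 2/3  ≥
p1 = 1, p2 = 1 ↦ 1  ≥
So 4 of the 16 assignments meet the threshold.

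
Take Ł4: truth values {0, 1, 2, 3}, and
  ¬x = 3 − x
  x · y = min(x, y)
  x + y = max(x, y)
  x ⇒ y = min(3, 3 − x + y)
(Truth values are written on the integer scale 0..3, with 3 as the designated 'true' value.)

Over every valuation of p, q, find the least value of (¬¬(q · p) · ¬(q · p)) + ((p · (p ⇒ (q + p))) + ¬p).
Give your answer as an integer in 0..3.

2

Take p = 1, q = 0:
q · p = 0 · 1 = 0
¬(q · p) = ¬0 = 3
¬¬(q · p) = ¬3 = 0
q · p = 0 · 1 = 0
¬(q · p) = ¬0 = 3
¬¬(q · p) · ¬(q · p) = 0 · 3 = 0
q + p = 0 + 1 = 1
p ⇒ (q + p) = 1 ⇒ 1 = 3
p · (p ⇒ (q + p)) = 1 · 3 = 1
¬p = ¬1 = 2
(p · (p ⇒ (q + p))) + ¬p = 1 + 2 = 2
(¬¬(q · p) · ¬(q · p)) + ((p · (p ⇒ (q + p))) + ¬p) = 0 + 2 = 2
No assignment yields a value below 2, so this is the minimum.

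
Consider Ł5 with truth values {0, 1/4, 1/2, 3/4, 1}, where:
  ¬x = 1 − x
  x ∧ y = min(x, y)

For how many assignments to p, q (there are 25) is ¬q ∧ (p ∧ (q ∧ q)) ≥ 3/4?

0

value 1/2: 3 assignments
value 1/4: 9 assignments
value 0: 13 assignments
So 0 of the 25 assignments meet the threshold.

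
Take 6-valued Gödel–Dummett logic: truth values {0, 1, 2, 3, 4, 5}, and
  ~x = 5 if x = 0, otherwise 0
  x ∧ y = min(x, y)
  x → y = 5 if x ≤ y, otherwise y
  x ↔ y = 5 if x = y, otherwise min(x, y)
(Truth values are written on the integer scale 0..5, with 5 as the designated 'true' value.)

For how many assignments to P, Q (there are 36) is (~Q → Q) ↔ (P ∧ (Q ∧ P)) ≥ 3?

value 5: 7 assignments (counts)
value 4: 3 assignments (counts)
value 3: 5 assignments (counts)
value 2: 7 assignments
value 1: 9 assignments
value 0: 5 assignments
So 15 of the 36 assignments meet the threshold.

15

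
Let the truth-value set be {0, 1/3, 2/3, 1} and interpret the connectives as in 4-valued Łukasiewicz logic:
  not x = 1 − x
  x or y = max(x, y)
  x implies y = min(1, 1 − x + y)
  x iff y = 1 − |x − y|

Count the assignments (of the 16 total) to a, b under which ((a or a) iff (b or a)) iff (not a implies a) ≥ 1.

a = 0, b = 0 ↦ 0  <
a = 0, b = 1/3 ↦ 1/3  <
a = 0, b = 2/3 ↦ 2/3  <
a = 0, b = 1 ↦ 1  ≥
a = 1/3, b = 0 ↦ 2/3  <
a = 1/3, b = 1/3 ↦ 2/3  <
a = 1/3, b = 2/3 ↦ 1  ≥
a = 1/3, b = 1 ↦ 2/3  <
a = 2/3, b = 0 ↦ 1  ≥
a = 2/3, b = 1/3 ↦ 1  ≥
a = 2/3, b = 2/3 ↦ 1  ≥
a = 2/3, b = 1 ↦ 2/3  <
a = 1, b = 0 ↦ 1  ≥
a = 1, b = 1/3 ↦ 1  ≥
a = 1, b = 2/3 ↦ 1  ≥
a = 1, b = 1 ↦ 1  ≥
So 9 of the 16 assignments meet the threshold.

9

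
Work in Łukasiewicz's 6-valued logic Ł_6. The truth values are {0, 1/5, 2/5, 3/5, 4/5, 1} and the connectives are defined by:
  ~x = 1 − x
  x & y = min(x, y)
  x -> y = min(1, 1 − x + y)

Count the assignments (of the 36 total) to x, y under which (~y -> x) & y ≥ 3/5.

18

value 1: 6 assignments (counts)
value 4/5: 6 assignments (counts)
value 3/5: 6 assignments (counts)
value 2/5: 6 assignments
value 1/5: 6 assignments
value 0: 6 assignments
So 18 of the 36 assignments meet the threshold.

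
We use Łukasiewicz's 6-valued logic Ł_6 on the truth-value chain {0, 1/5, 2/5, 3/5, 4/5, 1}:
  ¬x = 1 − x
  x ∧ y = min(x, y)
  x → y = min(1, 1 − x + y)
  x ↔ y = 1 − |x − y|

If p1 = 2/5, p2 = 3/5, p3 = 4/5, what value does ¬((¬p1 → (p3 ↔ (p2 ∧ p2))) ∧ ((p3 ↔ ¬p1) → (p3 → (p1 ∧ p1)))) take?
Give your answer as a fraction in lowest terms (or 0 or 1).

1/5

¬p1 = ¬2/5 = 3/5
p2 ∧ p2 = 3/5 ∧ 3/5 = 3/5
p3 ↔ (p2 ∧ p2) = 4/5 ↔ 3/5 = 4/5
¬p1 → (p3 ↔ (p2 ∧ p2)) = 3/5 → 4/5 = 1
¬p1 = ¬2/5 = 3/5
p3 ↔ ¬p1 = 4/5 ↔ 3/5 = 4/5
p1 ∧ p1 = 2/5 ∧ 2/5 = 2/5
p3 → (p1 ∧ p1) = 4/5 → 2/5 = 3/5
(p3 ↔ ¬p1) → (p3 → (p1 ∧ p1)) = 4/5 → 3/5 = 4/5
(¬p1 → (p3 ↔ (p2 ∧ p2))) ∧ ((p3 ↔ ¬p1) → (p3 → (p1 ∧ p1))) = 1 ∧ 4/5 = 4/5
¬((¬p1 → (p3 ↔ (p2 ∧ p2))) ∧ ((p3 ↔ ¬p1) → (p3 → (p1 ∧ p1)))) = ¬4/5 = 1/5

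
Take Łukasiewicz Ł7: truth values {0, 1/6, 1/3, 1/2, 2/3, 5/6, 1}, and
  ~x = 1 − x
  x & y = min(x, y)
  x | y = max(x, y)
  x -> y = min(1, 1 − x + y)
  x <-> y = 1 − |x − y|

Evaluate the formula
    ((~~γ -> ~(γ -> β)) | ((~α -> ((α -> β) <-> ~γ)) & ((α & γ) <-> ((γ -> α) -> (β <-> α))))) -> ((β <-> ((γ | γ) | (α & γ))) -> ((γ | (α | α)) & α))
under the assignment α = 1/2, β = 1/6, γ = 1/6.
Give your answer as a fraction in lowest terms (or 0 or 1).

2/3

~γ = ~1/6 = 5/6
~~γ = ~5/6 = 1/6
γ -> β = 1/6 -> 1/6 = 1
~(γ -> β) = ~1 = 0
~~γ -> ~(γ -> β) = 1/6 -> 0 = 5/6
~α = ~1/2 = 1/2
α -> β = 1/2 -> 1/6 = 2/3
~γ = ~1/6 = 5/6
(α -> β) <-> ~γ = 2/3 <-> 5/6 = 5/6
~α -> ((α -> β) <-> ~γ) = 1/2 -> 5/6 = 1
α & γ = 1/2 & 1/6 = 1/6
γ -> α = 1/6 -> 1/2 = 1
β <-> α = 1/6 <-> 1/2 = 2/3
(γ -> α) -> (β <-> α) = 1 -> 2/3 = 2/3
(α & γ) <-> ((γ -> α) -> (β <-> α)) = 1/6 <-> 2/3 = 1/2
(~α -> ((α -> β) <-> ~γ)) & ((α & γ) <-> ((γ -> α) -> (β <-> α))) = 1 & 1/2 = 1/2
(~~γ -> ~(γ -> β)) | ((~α -> ((α -> β) <-> ~γ)) & ((α & γ) <-> ((γ -> α) -> (β <-> α)))) = 5/6 | 1/2 = 5/6
γ | γ = 1/6 | 1/6 = 1/6
α & γ = 1/2 & 1/6 = 1/6
(γ | γ) | (α & γ) = 1/6 | 1/6 = 1/6
β <-> ((γ | γ) | (α & γ)) = 1/6 <-> 1/6 = 1
α | α = 1/2 | 1/2 = 1/2
γ | (α | α) = 1/6 | 1/2 = 1/2
(γ | (α | α)) & α = 1/2 & 1/2 = 1/2
(β <-> ((γ | γ) | (α & γ))) -> ((γ | (α | α)) & α) = 1 -> 1/2 = 1/2
((~~γ -> ~(γ -> β)) | ((~α -> ((α -> β) <-> ~γ)) & ((α & γ) <-> ((γ -> α) -> (β <-> α))))) -> ((β <-> ((γ | γ) | (α & γ))) -> ((γ | (α | α)) & α)) = 5/6 -> 1/2 = 2/3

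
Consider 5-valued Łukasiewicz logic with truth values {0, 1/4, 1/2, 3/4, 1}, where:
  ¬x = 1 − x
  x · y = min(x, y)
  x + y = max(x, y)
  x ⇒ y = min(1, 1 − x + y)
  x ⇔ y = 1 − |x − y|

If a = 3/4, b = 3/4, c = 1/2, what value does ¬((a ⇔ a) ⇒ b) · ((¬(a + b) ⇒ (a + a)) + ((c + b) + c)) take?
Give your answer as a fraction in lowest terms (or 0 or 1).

1/4

a ⇔ a = 3/4 ⇔ 3/4 = 1
(a ⇔ a) ⇒ b = 1 ⇒ 3/4 = 3/4
¬((a ⇔ a) ⇒ b) = ¬3/4 = 1/4
a + b = 3/4 + 3/4 = 3/4
¬(a + b) = ¬3/4 = 1/4
a + a = 3/4 + 3/4 = 3/4
¬(a + b) ⇒ (a + a) = 1/4 ⇒ 3/4 = 1
c + b = 1/2 + 3/4 = 3/4
(c + b) + c = 3/4 + 1/2 = 3/4
(¬(a + b) ⇒ (a + a)) + ((c + b) + c) = 1 + 3/4 = 1
¬((a ⇔ a) ⇒ b) · ((¬(a + b) ⇒ (a + a)) + ((c + b) + c)) = 1/4 · 1 = 1/4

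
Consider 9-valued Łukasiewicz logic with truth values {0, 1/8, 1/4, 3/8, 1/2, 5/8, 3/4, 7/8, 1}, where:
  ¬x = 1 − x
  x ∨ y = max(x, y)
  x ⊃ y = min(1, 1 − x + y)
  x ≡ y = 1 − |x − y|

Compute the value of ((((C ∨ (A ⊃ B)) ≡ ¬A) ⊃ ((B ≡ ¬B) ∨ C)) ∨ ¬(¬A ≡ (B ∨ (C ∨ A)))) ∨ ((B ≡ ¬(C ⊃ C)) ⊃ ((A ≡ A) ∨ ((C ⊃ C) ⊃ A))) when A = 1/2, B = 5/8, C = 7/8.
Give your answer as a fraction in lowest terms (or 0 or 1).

A ⊃ B = 1/2 ⊃ 5/8 = 1
C ∨ (A ⊃ B) = 7/8 ∨ 1 = 1
¬A = ¬1/2 = 1/2
(C ∨ (A ⊃ B)) ≡ ¬A = 1 ≡ 1/2 = 1/2
¬B = ¬5/8 = 3/8
B ≡ ¬B = 5/8 ≡ 3/8 = 3/4
(B ≡ ¬B) ∨ C = 3/4 ∨ 7/8 = 7/8
((C ∨ (A ⊃ B)) ≡ ¬A) ⊃ ((B ≡ ¬B) ∨ C) = 1/2 ⊃ 7/8 = 1
¬A = ¬1/2 = 1/2
C ∨ A = 7/8 ∨ 1/2 = 7/8
B ∨ (C ∨ A) = 5/8 ∨ 7/8 = 7/8
¬A ≡ (B ∨ (C ∨ A)) = 1/2 ≡ 7/8 = 5/8
¬(¬A ≡ (B ∨ (C ∨ A))) = ¬5/8 = 3/8
(((C ∨ (A ⊃ B)) ≡ ¬A) ⊃ ((B ≡ ¬B) ∨ C)) ∨ ¬(¬A ≡ (B ∨ (C ∨ A))) = 1 ∨ 3/8 = 1
C ⊃ C = 7/8 ⊃ 7/8 = 1
¬(C ⊃ C) = ¬1 = 0
B ≡ ¬(C ⊃ C) = 5/8 ≡ 0 = 3/8
A ≡ A = 1/2 ≡ 1/2 = 1
C ⊃ C = 7/8 ⊃ 7/8 = 1
(C ⊃ C) ⊃ A = 1 ⊃ 1/2 = 1/2
(A ≡ A) ∨ ((C ⊃ C) ⊃ A) = 1 ∨ 1/2 = 1
(B ≡ ¬(C ⊃ C)) ⊃ ((A ≡ A) ∨ ((C ⊃ C) ⊃ A)) = 3/8 ⊃ 1 = 1
((((C ∨ (A ⊃ B)) ≡ ¬A) ⊃ ((B ≡ ¬B) ∨ C)) ∨ ¬(¬A ≡ (B ∨ (C ∨ A)))) ∨ ((B ≡ ¬(C ⊃ C)) ⊃ ((A ≡ A) ∨ ((C ⊃ C) ⊃ A))) = 1 ∨ 1 = 1

1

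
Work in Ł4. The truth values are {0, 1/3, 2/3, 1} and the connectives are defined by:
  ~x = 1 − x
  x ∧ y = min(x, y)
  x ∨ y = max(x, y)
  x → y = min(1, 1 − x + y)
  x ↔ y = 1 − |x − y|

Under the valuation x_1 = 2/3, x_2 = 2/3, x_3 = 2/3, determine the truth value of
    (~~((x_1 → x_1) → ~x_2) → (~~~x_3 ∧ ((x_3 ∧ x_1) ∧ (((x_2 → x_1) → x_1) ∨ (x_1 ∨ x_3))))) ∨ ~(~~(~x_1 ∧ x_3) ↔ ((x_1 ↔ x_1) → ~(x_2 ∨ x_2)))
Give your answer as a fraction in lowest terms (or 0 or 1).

x_1 → x_1 = 2/3 → 2/3 = 1
~x_2 = ~2/3 = 1/3
(x_1 → x_1) → ~x_2 = 1 → 1/3 = 1/3
~((x_1 → x_1) → ~x_2) = ~1/3 = 2/3
~~((x_1 → x_1) → ~x_2) = ~2/3 = 1/3
~x_3 = ~2/3 = 1/3
~~x_3 = ~1/3 = 2/3
~~~x_3 = ~2/3 = 1/3
x_3 ∧ x_1 = 2/3 ∧ 2/3 = 2/3
x_2 → x_1 = 2/3 → 2/3 = 1
(x_2 → x_1) → x_1 = 1 → 2/3 = 2/3
x_1 ∨ x_3 = 2/3 ∨ 2/3 = 2/3
((x_2 → x_1) → x_1) ∨ (x_1 ∨ x_3) = 2/3 ∨ 2/3 = 2/3
(x_3 ∧ x_1) ∧ (((x_2 → x_1) → x_1) ∨ (x_1 ∨ x_3)) = 2/3 ∧ 2/3 = 2/3
~~~x_3 ∧ ((x_3 ∧ x_1) ∧ (((x_2 → x_1) → x_1) ∨ (x_1 ∨ x_3))) = 1/3 ∧ 2/3 = 1/3
~~((x_1 → x_1) → ~x_2) → (~~~x_3 ∧ ((x_3 ∧ x_1) ∧ (((x_2 → x_1) → x_1) ∨ (x_1 ∨ x_3)))) = 1/3 → 1/3 = 1
~x_1 = ~2/3 = 1/3
~x_1 ∧ x_3 = 1/3 ∧ 2/3 = 1/3
~(~x_1 ∧ x_3) = ~1/3 = 2/3
~~(~x_1 ∧ x_3) = ~2/3 = 1/3
x_1 ↔ x_1 = 2/3 ↔ 2/3 = 1
x_2 ∨ x_2 = 2/3 ∨ 2/3 = 2/3
~(x_2 ∨ x_2) = ~2/3 = 1/3
(x_1 ↔ x_1) → ~(x_2 ∨ x_2) = 1 → 1/3 = 1/3
~~(~x_1 ∧ x_3) ↔ ((x_1 ↔ x_1) → ~(x_2 ∨ x_2)) = 1/3 ↔ 1/3 = 1
~(~~(~x_1 ∧ x_3) ↔ ((x_1 ↔ x_1) → ~(x_2 ∨ x_2))) = ~1 = 0
(~~((x_1 → x_1) → ~x_2) → (~~~x_3 ∧ ((x_3 ∧ x_1) ∧ (((x_2 → x_1) → x_1) ∨ (x_1 ∨ x_3))))) ∨ ~(~~(~x_1 ∧ x_3) ↔ ((x_1 ↔ x_1) → ~(x_2 ∨ x_2))) = 1 ∨ 0 = 1

1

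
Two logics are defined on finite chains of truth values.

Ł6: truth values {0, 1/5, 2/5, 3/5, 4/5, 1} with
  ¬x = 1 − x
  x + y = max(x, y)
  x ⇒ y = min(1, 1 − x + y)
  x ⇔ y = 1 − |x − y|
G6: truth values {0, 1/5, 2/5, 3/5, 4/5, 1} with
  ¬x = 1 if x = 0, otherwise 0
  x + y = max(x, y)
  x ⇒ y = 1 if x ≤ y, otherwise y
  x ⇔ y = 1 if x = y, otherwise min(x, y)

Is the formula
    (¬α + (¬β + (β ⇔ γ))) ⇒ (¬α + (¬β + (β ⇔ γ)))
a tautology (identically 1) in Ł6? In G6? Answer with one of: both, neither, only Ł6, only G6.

In Ł6: every assignment gives 1 — tautology.
In G6: every assignment gives 1 — tautology.

both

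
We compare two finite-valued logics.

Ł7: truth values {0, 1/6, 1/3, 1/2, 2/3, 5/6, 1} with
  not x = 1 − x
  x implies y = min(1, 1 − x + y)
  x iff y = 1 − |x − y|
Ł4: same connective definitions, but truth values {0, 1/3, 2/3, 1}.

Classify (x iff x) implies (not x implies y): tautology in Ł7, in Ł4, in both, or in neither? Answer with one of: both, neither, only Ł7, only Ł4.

neither

In Ł7: at x = 0, y = 0 the value is 0 — not a tautology.
In Ł4: at x = 0, y = 0 the value is 0 — not a tautology.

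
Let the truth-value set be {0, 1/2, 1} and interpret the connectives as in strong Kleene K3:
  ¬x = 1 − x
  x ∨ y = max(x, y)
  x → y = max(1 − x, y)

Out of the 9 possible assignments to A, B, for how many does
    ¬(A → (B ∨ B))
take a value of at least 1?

1

A = 0, B = 0 ↦ 0  <
A = 0, B = 1/2 ↦ 0  <
A = 0, B = 1 ↦ 0  <
A = 1/2, B = 0 ↦ 1/2  <
A = 1/2, B = 1/2 ↦ 1/2  <
A = 1/2, B = 1 ↦ 0  <
A = 1, B = 0 ↦ 1  ≥
A = 1, B = 1/2 ↦ 1/2  <
A = 1, B = 1 ↦ 0  <
So 1 of the 9 assignments meets the threshold.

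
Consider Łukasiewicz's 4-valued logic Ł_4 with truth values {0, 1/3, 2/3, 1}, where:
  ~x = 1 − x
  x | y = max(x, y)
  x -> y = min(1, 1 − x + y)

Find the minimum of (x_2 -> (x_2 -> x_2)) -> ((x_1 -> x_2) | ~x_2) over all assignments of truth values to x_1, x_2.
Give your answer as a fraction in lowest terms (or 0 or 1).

Take x_1 = 2/3, x_2 = 1/3:
x_2 -> x_2 = 1/3 -> 1/3 = 1
x_2 -> (x_2 -> x_2) = 1/3 -> 1 = 1
x_1 -> x_2 = 2/3 -> 1/3 = 2/3
~x_2 = ~1/3 = 2/3
(x_1 -> x_2) | ~x_2 = 2/3 | 2/3 = 2/3
(x_2 -> (x_2 -> x_2)) -> ((x_1 -> x_2) | ~x_2) = 1 -> 2/3 = 2/3
No assignment yields a value below 2/3, so this is the minimum.

2/3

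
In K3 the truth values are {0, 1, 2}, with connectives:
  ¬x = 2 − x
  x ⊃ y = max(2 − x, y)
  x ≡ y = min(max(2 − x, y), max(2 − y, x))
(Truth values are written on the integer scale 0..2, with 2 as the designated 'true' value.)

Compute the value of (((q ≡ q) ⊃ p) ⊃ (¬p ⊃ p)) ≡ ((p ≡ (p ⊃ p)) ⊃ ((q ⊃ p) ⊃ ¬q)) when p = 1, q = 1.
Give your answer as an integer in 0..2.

1

q ≡ q = 1 ≡ 1 = 1
(q ≡ q) ⊃ p = 1 ⊃ 1 = 1
¬p = ¬1 = 1
¬p ⊃ p = 1 ⊃ 1 = 1
((q ≡ q) ⊃ p) ⊃ (¬p ⊃ p) = 1 ⊃ 1 = 1
p ⊃ p = 1 ⊃ 1 = 1
p ≡ (p ⊃ p) = 1 ≡ 1 = 1
q ⊃ p = 1 ⊃ 1 = 1
¬q = ¬1 = 1
(q ⊃ p) ⊃ ¬q = 1 ⊃ 1 = 1
(p ≡ (p ⊃ p)) ⊃ ((q ⊃ p) ⊃ ¬q) = 1 ⊃ 1 = 1
(((q ≡ q) ⊃ p) ⊃ (¬p ⊃ p)) ≡ ((p ≡ (p ⊃ p)) ⊃ ((q ⊃ p) ⊃ ¬q)) = 1 ≡ 1 = 1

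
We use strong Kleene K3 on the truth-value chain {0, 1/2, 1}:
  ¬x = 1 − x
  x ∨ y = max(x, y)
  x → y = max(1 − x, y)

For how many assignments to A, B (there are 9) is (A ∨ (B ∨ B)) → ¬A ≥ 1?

3

A = 0, B = 0 ↦ 1  ≥
A = 0, B = 1/2 ↦ 1  ≥
A = 0, B = 1 ↦ 1  ≥
A = 1/2, B = 0 ↦ 1/2  <
A = 1/2, B = 1/2 ↦ 1/2  <
A = 1/2, B = 1 ↦ 1/2  <
A = 1, B = 0 ↦ 0  <
A = 1, B = 1/2 ↦ 0  <
A = 1, B = 1 ↦ 0  <
So 3 of the 9 assignments meet the threshold.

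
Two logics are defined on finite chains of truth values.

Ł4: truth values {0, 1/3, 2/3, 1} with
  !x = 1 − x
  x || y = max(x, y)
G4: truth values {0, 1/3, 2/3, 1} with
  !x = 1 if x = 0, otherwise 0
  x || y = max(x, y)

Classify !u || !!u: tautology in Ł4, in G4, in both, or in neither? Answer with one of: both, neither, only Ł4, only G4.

In Ł4: at u = 1/3 the value is 2/3 — not a tautology.
In G4: every assignment gives 1 — tautology.

only G4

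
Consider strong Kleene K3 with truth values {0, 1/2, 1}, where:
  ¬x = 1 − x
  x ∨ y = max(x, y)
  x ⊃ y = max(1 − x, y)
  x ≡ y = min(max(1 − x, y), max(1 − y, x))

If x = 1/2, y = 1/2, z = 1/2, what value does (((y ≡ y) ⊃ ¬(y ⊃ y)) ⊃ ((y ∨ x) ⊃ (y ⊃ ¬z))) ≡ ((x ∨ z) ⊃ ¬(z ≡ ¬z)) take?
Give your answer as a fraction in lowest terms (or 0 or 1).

1/2

y ≡ y = 1/2 ≡ 1/2 = 1/2
y ⊃ y = 1/2 ⊃ 1/2 = 1/2
¬(y ⊃ y) = ¬1/2 = 1/2
(y ≡ y) ⊃ ¬(y ⊃ y) = 1/2 ⊃ 1/2 = 1/2
y ∨ x = 1/2 ∨ 1/2 = 1/2
¬z = ¬1/2 = 1/2
y ⊃ ¬z = 1/2 ⊃ 1/2 = 1/2
(y ∨ x) ⊃ (y ⊃ ¬z) = 1/2 ⊃ 1/2 = 1/2
((y ≡ y) ⊃ ¬(y ⊃ y)) ⊃ ((y ∨ x) ⊃ (y ⊃ ¬z)) = 1/2 ⊃ 1/2 = 1/2
x ∨ z = 1/2 ∨ 1/2 = 1/2
¬z = ¬1/2 = 1/2
z ≡ ¬z = 1/2 ≡ 1/2 = 1/2
¬(z ≡ ¬z) = ¬1/2 = 1/2
(x ∨ z) ⊃ ¬(z ≡ ¬z) = 1/2 ⊃ 1/2 = 1/2
(((y ≡ y) ⊃ ¬(y ⊃ y)) ⊃ ((y ∨ x) ⊃ (y ⊃ ¬z))) ≡ ((x ∨ z) ⊃ ¬(z ≡ ¬z)) = 1/2 ≡ 1/2 = 1/2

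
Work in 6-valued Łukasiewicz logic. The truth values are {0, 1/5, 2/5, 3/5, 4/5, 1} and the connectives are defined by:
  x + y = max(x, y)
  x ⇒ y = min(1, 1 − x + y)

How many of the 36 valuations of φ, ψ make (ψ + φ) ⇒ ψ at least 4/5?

26

value 1: 21 assignments (counts)
value 4/5: 5 assignments (counts)
value 3/5: 4 assignments
value 2/5: 3 assignments
value 1/5: 2 assignments
value 0: 1 assignment
So 26 of the 36 assignments meet the threshold.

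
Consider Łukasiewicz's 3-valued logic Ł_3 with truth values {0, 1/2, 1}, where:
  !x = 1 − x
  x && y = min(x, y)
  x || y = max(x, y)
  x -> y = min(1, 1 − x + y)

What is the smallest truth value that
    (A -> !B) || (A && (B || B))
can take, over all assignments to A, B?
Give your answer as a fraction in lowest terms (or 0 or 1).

1/2

Take A = 1/2, B = 1:
!B = !1 = 0
A -> !B = 1/2 -> 0 = 1/2
B || B = 1 || 1 = 1
A && (B || B) = 1/2 && 1 = 1/2
(A -> !B) || (A && (B || B)) = 1/2 || 1/2 = 1/2
No assignment yields a value below 1/2, so this is the minimum.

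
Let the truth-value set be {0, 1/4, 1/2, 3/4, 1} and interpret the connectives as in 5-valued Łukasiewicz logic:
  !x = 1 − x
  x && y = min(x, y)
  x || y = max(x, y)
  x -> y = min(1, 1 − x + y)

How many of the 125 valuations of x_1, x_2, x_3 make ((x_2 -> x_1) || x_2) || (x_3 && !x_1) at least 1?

value 1: 98 assignments (counts)
value 3/4: 24 assignments
value 1/2: 3 assignments
So 98 of the 125 assignments meet the threshold.

98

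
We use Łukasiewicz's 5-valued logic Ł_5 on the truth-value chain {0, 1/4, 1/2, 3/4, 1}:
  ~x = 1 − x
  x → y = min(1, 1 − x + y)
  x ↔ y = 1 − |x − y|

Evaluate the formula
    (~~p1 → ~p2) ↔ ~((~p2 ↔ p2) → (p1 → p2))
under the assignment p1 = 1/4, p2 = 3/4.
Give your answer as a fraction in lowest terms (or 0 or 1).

0

~p1 = ~1/4 = 3/4
~~p1 = ~3/4 = 1/4
~p2 = ~3/4 = 1/4
~~p1 → ~p2 = 1/4 → 1/4 = 1
~p2 = ~3/4 = 1/4
~p2 ↔ p2 = 1/4 ↔ 3/4 = 1/2
p1 → p2 = 1/4 → 3/4 = 1
(~p2 ↔ p2) → (p1 → p2) = 1/2 → 1 = 1
~((~p2 ↔ p2) → (p1 → p2)) = ~1 = 0
(~~p1 → ~p2) ↔ ~((~p2 ↔ p2) → (p1 → p2)) = 1 ↔ 0 = 0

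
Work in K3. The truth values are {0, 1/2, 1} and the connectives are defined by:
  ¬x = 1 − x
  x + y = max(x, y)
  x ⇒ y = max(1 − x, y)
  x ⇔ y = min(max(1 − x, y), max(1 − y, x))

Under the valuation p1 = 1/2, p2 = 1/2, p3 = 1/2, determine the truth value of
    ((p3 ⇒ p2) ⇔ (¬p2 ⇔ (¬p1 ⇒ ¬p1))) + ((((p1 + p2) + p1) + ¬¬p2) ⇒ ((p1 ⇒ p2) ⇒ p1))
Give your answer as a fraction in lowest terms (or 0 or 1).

1/2

p3 ⇒ p2 = 1/2 ⇒ 1/2 = 1/2
¬p2 = ¬1/2 = 1/2
¬p1 = ¬1/2 = 1/2
¬p1 = ¬1/2 = 1/2
¬p1 ⇒ ¬p1 = 1/2 ⇒ 1/2 = 1/2
¬p2 ⇔ (¬p1 ⇒ ¬p1) = 1/2 ⇔ 1/2 = 1/2
(p3 ⇒ p2) ⇔ (¬p2 ⇔ (¬p1 ⇒ ¬p1)) = 1/2 ⇔ 1/2 = 1/2
p1 + p2 = 1/2 + 1/2 = 1/2
(p1 + p2) + p1 = 1/2 + 1/2 = 1/2
¬p2 = ¬1/2 = 1/2
¬¬p2 = ¬1/2 = 1/2
((p1 + p2) + p1) + ¬¬p2 = 1/2 + 1/2 = 1/2
p1 ⇒ p2 = 1/2 ⇒ 1/2 = 1/2
(p1 ⇒ p2) ⇒ p1 = 1/2 ⇒ 1/2 = 1/2
(((p1 + p2) + p1) + ¬¬p2) ⇒ ((p1 ⇒ p2) ⇒ p1) = 1/2 ⇒ 1/2 = 1/2
((p3 ⇒ p2) ⇔ (¬p2 ⇔ (¬p1 ⇒ ¬p1))) + ((((p1 + p2) + p1) + ¬¬p2) ⇒ ((p1 ⇒ p2) ⇒ p1)) = 1/2 + 1/2 = 1/2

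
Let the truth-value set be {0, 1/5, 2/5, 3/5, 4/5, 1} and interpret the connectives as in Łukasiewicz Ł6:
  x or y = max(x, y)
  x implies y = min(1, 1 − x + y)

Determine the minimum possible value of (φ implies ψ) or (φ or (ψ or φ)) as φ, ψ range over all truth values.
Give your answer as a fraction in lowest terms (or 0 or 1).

Take φ = 2/5, ψ = 0:
φ implies ψ = 2/5 implies 0 = 3/5
ψ or φ = 0 or 2/5 = 2/5
φ or (ψ or φ) = 2/5 or 2/5 = 2/5
(φ implies ψ) or (φ or (ψ or φ)) = 3/5 or 2/5 = 3/5
No assignment yields a value below 3/5, so this is the minimum.

3/5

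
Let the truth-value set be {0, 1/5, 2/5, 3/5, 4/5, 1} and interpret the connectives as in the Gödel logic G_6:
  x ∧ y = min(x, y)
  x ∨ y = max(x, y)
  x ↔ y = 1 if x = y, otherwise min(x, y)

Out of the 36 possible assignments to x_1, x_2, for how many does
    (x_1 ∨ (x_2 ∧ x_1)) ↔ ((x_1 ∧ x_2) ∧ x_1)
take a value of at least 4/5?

22

value 1: 21 assignments (counts)
value 4/5: 1 assignment (counts)
value 3/5: 2 assignments
value 2/5: 3 assignments
value 1/5: 4 assignments
value 0: 5 assignments
So 22 of the 36 assignments meet the threshold.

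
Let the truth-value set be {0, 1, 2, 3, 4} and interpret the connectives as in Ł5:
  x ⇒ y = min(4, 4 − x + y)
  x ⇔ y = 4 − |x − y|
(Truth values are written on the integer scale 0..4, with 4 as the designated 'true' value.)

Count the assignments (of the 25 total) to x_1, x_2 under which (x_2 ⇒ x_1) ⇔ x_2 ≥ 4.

3

value 4: 3 assignments (counts)
value 3: 5 assignments
value 2: 6 assignments
value 1: 5 assignments
value 0: 6 assignments
So 3 of the 25 assignments meet the threshold.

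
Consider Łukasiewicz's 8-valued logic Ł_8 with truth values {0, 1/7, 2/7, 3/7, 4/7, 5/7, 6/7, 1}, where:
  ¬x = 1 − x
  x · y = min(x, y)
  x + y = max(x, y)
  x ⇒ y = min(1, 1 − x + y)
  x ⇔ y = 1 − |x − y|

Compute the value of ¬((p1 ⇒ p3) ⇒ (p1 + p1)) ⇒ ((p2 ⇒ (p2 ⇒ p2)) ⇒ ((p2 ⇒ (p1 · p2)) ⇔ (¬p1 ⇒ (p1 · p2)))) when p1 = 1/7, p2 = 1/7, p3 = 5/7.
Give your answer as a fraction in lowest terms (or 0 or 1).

3/7

p1 ⇒ p3 = 1/7 ⇒ 5/7 = 1
p1 + p1 = 1/7 + 1/7 = 1/7
(p1 ⇒ p3) ⇒ (p1 + p1) = 1 ⇒ 1/7 = 1/7
¬((p1 ⇒ p3) ⇒ (p1 + p1)) = ¬1/7 = 6/7
p2 ⇒ p2 = 1/7 ⇒ 1/7 = 1
p2 ⇒ (p2 ⇒ p2) = 1/7 ⇒ 1 = 1
p1 · p2 = 1/7 · 1/7 = 1/7
p2 ⇒ (p1 · p2) = 1/7 ⇒ 1/7 = 1
¬p1 = ¬1/7 = 6/7
p1 · p2 = 1/7 · 1/7 = 1/7
¬p1 ⇒ (p1 · p2) = 6/7 ⇒ 1/7 = 2/7
(p2 ⇒ (p1 · p2)) ⇔ (¬p1 ⇒ (p1 · p2)) = 1 ⇔ 2/7 = 2/7
(p2 ⇒ (p2 ⇒ p2)) ⇒ ((p2 ⇒ (p1 · p2)) ⇔ (¬p1 ⇒ (p1 · p2))) = 1 ⇒ 2/7 = 2/7
¬((p1 ⇒ p3) ⇒ (p1 + p1)) ⇒ ((p2 ⇒ (p2 ⇒ p2)) ⇒ ((p2 ⇒ (p1 · p2)) ⇔ (¬p1 ⇒ (p1 · p2)))) = 6/7 ⇒ 2/7 = 3/7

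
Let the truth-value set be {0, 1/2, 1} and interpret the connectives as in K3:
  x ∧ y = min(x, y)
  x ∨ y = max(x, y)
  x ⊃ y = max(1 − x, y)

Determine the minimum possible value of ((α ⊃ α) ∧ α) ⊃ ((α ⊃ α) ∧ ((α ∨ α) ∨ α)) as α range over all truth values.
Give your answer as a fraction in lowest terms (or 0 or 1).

Take α = 1/2:
α ⊃ α = 1/2 ⊃ 1/2 = 1/2
(α ⊃ α) ∧ α = 1/2 ∧ 1/2 = 1/2
α ⊃ α = 1/2 ⊃ 1/2 = 1/2
α ∨ α = 1/2 ∨ 1/2 = 1/2
(α ∨ α) ∨ α = 1/2 ∨ 1/2 = 1/2
(α ⊃ α) ∧ ((α ∨ α) ∨ α) = 1/2 ∧ 1/2 = 1/2
((α ⊃ α) ∧ α) ⊃ ((α ⊃ α) ∧ ((α ∨ α) ∨ α)) = 1/2 ⊃ 1/2 = 1/2
No assignment yields a value below 1/2, so this is the minimum.

1/2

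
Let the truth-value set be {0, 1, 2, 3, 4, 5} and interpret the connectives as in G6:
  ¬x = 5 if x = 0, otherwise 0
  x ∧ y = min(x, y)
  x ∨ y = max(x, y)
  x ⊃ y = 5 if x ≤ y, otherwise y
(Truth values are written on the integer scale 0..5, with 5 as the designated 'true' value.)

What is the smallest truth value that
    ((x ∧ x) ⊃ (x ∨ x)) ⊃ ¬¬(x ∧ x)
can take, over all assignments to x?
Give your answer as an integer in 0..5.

0

Take x = 0:
x ∧ x = 0 ∧ 0 = 0
x ∨ x = 0 ∨ 0 = 0
(x ∧ x) ⊃ (x ∨ x) = 0 ⊃ 0 = 5
x ∧ x = 0 ∧ 0 = 0
¬(x ∧ x) = ¬0 = 5
¬¬(x ∧ x) = ¬5 = 0
((x ∧ x) ⊃ (x ∨ x)) ⊃ ¬¬(x ∧ x) = 5 ⊃ 0 = 0
No assignment yields a value below 0, so this is the minimum.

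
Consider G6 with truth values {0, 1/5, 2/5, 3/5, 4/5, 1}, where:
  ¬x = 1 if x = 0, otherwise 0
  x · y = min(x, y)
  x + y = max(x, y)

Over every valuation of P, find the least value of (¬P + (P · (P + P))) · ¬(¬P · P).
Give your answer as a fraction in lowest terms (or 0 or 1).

Take P = 1/5:
¬P = ¬1/5 = 0
P + P = 1/5 + 1/5 = 1/5
P · (P + P) = 1/5 · 1/5 = 1/5
¬P + (P · (P + P)) = 0 + 1/5 = 1/5
¬P = ¬1/5 = 0
¬P · P = 0 · 1/5 = 0
¬(¬P · P) = ¬0 = 1
(¬P + (P · (P + P))) · ¬(¬P · P) = 1/5 · 1 = 1/5
No assignment yields a value below 1/5, so this is the minimum.

1/5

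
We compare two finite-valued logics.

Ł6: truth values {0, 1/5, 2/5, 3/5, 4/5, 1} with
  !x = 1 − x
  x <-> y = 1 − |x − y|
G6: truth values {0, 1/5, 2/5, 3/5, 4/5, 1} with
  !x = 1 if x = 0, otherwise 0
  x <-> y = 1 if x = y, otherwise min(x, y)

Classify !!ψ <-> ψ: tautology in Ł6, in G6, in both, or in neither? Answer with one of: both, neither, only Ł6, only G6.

only Ł6

In Ł6: every assignment gives 1 — tautology.
In G6: at ψ = 1/5 the value is 1/5 — not a tautology.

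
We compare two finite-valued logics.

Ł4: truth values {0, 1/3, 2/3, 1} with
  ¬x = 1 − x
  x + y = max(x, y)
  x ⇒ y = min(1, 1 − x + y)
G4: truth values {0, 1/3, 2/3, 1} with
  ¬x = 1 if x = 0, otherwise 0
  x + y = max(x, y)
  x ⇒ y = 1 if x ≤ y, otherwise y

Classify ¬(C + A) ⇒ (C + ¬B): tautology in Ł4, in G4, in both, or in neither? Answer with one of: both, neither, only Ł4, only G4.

neither

In Ł4: at A = 0, B = 1/3, C = 0 the value is 2/3 — not a tautology.
In G4: at A = 0, B = 1/3, C = 0 the value is 0 — not a tautology.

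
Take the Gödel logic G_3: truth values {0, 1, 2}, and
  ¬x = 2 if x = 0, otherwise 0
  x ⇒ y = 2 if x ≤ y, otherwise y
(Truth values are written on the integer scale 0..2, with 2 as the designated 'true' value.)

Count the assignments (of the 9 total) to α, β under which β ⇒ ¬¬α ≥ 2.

7

α = 0, β = 0 ↦ 2  ≥
α = 0, β = 1 ↦ 0  <
α = 0, β = 2 ↦ 0  <
α = 1, β = 0 ↦ 2  ≥
α = 1, β = 1 ↦ 2  ≥
α = 1, β = 2 ↦ 2  ≥
α = 2, β = 0 ↦ 2  ≥
α = 2, β = 1 ↦ 2  ≥
α = 2, β = 2 ↦ 2  ≥
So 7 of the 9 assignments meet the threshold.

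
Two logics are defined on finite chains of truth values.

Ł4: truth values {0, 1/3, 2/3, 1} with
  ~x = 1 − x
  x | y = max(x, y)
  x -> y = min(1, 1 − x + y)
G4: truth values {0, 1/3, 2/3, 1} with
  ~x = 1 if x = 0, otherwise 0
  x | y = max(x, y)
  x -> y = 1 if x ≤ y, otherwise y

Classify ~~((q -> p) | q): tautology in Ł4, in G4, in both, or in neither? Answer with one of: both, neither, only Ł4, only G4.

In Ł4: at p = 0, q = 1/3 the value is 2/3 — not a tautology.
In G4: every assignment gives 1 — tautology.

only G4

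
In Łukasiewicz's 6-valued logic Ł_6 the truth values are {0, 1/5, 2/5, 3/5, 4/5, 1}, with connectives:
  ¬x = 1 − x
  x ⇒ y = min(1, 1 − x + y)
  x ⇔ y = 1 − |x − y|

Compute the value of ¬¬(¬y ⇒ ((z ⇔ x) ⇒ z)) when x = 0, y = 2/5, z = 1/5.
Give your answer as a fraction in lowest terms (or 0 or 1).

¬y = ¬2/5 = 3/5
z ⇔ x = 1/5 ⇔ 0 = 4/5
(z ⇔ x) ⇒ z = 4/5 ⇒ 1/5 = 2/5
¬y ⇒ ((z ⇔ x) ⇒ z) = 3/5 ⇒ 2/5 = 4/5
¬(¬y ⇒ ((z ⇔ x) ⇒ z)) = ¬4/5 = 1/5
¬¬(¬y ⇒ ((z ⇔ x) ⇒ z)) = ¬1/5 = 4/5

4/5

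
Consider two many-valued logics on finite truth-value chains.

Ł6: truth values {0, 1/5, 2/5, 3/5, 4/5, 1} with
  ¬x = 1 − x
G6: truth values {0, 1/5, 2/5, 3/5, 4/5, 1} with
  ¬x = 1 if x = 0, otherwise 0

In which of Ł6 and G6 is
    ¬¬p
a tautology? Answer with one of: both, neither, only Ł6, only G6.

neither

In Ł6: at p = 0 the value is 0 — not a tautology.
In G6: at p = 0 the value is 0 — not a tautology.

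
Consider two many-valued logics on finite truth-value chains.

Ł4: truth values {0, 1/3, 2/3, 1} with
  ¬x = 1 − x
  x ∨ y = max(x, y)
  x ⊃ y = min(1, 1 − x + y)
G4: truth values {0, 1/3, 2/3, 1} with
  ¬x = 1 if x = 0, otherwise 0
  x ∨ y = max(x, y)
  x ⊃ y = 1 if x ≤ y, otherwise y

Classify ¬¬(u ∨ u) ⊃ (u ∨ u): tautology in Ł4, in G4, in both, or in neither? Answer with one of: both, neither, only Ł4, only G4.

only Ł4

In Ł4: every assignment gives 1 — tautology.
In G4: at u = 1/3 the value is 1/3 — not a tautology.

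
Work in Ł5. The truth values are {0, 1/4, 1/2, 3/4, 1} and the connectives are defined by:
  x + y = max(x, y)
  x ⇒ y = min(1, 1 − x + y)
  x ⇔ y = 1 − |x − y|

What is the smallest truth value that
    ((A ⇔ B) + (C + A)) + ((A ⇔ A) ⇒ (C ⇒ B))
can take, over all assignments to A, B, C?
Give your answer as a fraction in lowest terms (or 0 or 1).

Take A = 1/2, B = 0, C = 1/2:
A ⇔ B = 1/2 ⇔ 0 = 1/2
C + A = 1/2 + 1/2 = 1/2
(A ⇔ B) + (C + A) = 1/2 + 1/2 = 1/2
A ⇔ A = 1/2 ⇔ 1/2 = 1
C ⇒ B = 1/2 ⇒ 0 = 1/2
(A ⇔ A) ⇒ (C ⇒ B) = 1 ⇒ 1/2 = 1/2
((A ⇔ B) + (C + A)) + ((A ⇔ A) ⇒ (C ⇒ B)) = 1/2 + 1/2 = 1/2
No assignment yields a value below 1/2, so this is the minimum.

1/2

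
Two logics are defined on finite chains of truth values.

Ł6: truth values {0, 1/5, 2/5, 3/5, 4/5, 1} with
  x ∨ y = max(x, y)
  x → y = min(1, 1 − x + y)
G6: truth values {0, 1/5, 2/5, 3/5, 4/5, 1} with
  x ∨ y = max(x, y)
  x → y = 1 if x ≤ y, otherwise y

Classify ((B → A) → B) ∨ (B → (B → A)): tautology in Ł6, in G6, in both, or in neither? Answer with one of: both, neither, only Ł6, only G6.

both

In Ł6: every assignment gives 1 — tautology.
In G6: every assignment gives 1 — tautology.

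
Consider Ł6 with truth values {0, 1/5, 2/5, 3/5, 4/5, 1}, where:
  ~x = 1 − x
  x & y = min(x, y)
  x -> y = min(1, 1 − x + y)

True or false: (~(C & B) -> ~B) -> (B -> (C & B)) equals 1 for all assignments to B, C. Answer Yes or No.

Yes

At B = 1, C = 2/5, for instance:
C & B = 2/5 & 1 = 2/5
~(C & B) = ~2/5 = 3/5
~B = ~1 = 0
~(C & B) -> ~B = 3/5 -> 0 = 2/5
B -> (C & B) = 1 -> 2/5 = 2/5
(~(C & B) -> ~B) -> (B -> (C & B)) = 2/5 -> 2/5 = 1
and checking the remaining 35 assignments likewise gives ≥ 1 in every case.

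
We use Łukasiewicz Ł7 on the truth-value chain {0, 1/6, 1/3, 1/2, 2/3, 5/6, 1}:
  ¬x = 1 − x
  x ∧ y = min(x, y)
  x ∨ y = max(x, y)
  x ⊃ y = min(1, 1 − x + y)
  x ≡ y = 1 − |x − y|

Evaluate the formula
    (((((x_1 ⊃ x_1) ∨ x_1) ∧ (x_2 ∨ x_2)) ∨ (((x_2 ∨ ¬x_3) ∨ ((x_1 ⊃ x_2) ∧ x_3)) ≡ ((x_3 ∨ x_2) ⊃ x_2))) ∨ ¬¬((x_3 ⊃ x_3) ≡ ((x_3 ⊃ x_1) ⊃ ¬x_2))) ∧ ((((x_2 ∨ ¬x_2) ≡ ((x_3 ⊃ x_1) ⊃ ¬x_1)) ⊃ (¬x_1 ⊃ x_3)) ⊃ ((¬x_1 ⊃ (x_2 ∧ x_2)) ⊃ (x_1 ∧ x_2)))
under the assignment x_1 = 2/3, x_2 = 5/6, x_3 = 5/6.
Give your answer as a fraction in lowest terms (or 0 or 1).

x_1 ⊃ x_1 = 2/3 ⊃ 2/3 = 1
(x_1 ⊃ x_1) ∨ x_1 = 1 ∨ 2/3 = 1
x_2 ∨ x_2 = 5/6 ∨ 5/6 = 5/6
((x_1 ⊃ x_1) ∨ x_1) ∧ (x_2 ∨ x_2) = 1 ∧ 5/6 = 5/6
¬x_3 = ¬5/6 = 1/6
x_2 ∨ ¬x_3 = 5/6 ∨ 1/6 = 5/6
x_1 ⊃ x_2 = 2/3 ⊃ 5/6 = 1
(x_1 ⊃ x_2) ∧ x_3 = 1 ∧ 5/6 = 5/6
(x_2 ∨ ¬x_3) ∨ ((x_1 ⊃ x_2) ∧ x_3) = 5/6 ∨ 5/6 = 5/6
x_3 ∨ x_2 = 5/6 ∨ 5/6 = 5/6
(x_3 ∨ x_2) ⊃ x_2 = 5/6 ⊃ 5/6 = 1
((x_2 ∨ ¬x_3) ∨ ((x_1 ⊃ x_2) ∧ x_3)) ≡ ((x_3 ∨ x_2) ⊃ x_2) = 5/6 ≡ 1 = 5/6
(((x_1 ⊃ x_1) ∨ x_1) ∧ (x_2 ∨ x_2)) ∨ (((x_2 ∨ ¬x_3) ∨ ((x_1 ⊃ x_2) ∧ x_3)) ≡ ((x_3 ∨ x_2) ⊃ x_2)) = 5/6 ∨ 5/6 = 5/6
x_3 ⊃ x_3 = 5/6 ⊃ 5/6 = 1
x_3 ⊃ x_1 = 5/6 ⊃ 2/3 = 5/6
¬x_2 = ¬5/6 = 1/6
(x_3 ⊃ x_1) ⊃ ¬x_2 = 5/6 ⊃ 1/6 = 1/3
(x_3 ⊃ x_3) ≡ ((x_3 ⊃ x_1) ⊃ ¬x_2) = 1 ≡ 1/3 = 1/3
¬((x_3 ⊃ x_3) ≡ ((x_3 ⊃ x_1) ⊃ ¬x_2)) = ¬1/3 = 2/3
¬¬((x_3 ⊃ x_3) ≡ ((x_3 ⊃ x_1) ⊃ ¬x_2)) = ¬2/3 = 1/3
((((x_1 ⊃ x_1) ∨ x_1) ∧ (x_2 ∨ x_2)) ∨ (((x_2 ∨ ¬x_3) ∨ ((x_1 ⊃ x_2) ∧ x_3)) ≡ ((x_3 ∨ x_2) ⊃ x_2))) ∨ ¬¬((x_3 ⊃ x_3) ≡ ((x_3 ⊃ x_1) ⊃ ¬x_2)) = 5/6 ∨ 1/3 = 5/6
¬x_2 = ¬5/6 = 1/6
x_2 ∨ ¬x_2 = 5/6 ∨ 1/6 = 5/6
x_3 ⊃ x_1 = 5/6 ⊃ 2/3 = 5/6
¬x_1 = ¬2/3 = 1/3
(x_3 ⊃ x_1) ⊃ ¬x_1 = 5/6 ⊃ 1/3 = 1/2
(x_2 ∨ ¬x_2) ≡ ((x_3 ⊃ x_1) ⊃ ¬x_1) = 5/6 ≡ 1/2 = 2/3
¬x_1 = ¬2/3 = 1/3
¬x_1 ⊃ x_3 = 1/3 ⊃ 5/6 = 1
((x_2 ∨ ¬x_2) ≡ ((x_3 ⊃ x_1) ⊃ ¬x_1)) ⊃ (¬x_1 ⊃ x_3) = 2/3 ⊃ 1 = 1
¬x_1 = ¬2/3 = 1/3
x_2 ∧ x_2 = 5/6 ∧ 5/6 = 5/6
¬x_1 ⊃ (x_2 ∧ x_2) = 1/3 ⊃ 5/6 = 1
x_1 ∧ x_2 = 2/3 ∧ 5/6 = 2/3
(¬x_1 ⊃ (x_2 ∧ x_2)) ⊃ (x_1 ∧ x_2) = 1 ⊃ 2/3 = 2/3
(((x_2 ∨ ¬x_2) ≡ ((x_3 ⊃ x_1) ⊃ ¬x_1)) ⊃ (¬x_1 ⊃ x_3)) ⊃ ((¬x_1 ⊃ (x_2 ∧ x_2)) ⊃ (x_1 ∧ x_2)) = 1 ⊃ 2/3 = 2/3
(((((x_1 ⊃ x_1) ∨ x_1) ∧ (x_2 ∨ x_2)) ∨ (((x_2 ∨ ¬x_3) ∨ ((x_1 ⊃ x_2) ∧ x_3)) ≡ ((x_3 ∨ x_2) ⊃ x_2))) ∨ ¬¬((x_3 ⊃ x_3) ≡ ((x_3 ⊃ x_1) ⊃ ¬x_2))) ∧ ((((x_2 ∨ ¬x_2) ≡ ((x_3 ⊃ x_1) ⊃ ¬x_1)) ⊃ (¬x_1 ⊃ x_3)) ⊃ ((¬x_1 ⊃ (x_2 ∧ x_2)) ⊃ (x_1 ∧ x_2))) = 5/6 ∧ 2/3 = 2/3

2/3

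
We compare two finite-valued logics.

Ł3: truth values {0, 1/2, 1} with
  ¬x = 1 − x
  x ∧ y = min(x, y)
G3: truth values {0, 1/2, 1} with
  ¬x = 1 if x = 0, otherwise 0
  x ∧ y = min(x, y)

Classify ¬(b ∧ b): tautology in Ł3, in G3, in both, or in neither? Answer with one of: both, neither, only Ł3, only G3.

In Ł3: at b = 1/2 the value is 1/2 — not a tautology.
In G3: at b = 1/2 the value is 0 — not a tautology.

neither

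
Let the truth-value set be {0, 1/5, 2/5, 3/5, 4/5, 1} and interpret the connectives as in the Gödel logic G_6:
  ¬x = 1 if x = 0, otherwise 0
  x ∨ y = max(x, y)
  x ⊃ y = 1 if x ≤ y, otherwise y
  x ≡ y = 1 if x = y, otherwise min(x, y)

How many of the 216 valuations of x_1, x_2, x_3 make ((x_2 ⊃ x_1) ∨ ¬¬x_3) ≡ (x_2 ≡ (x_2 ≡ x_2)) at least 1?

31

value 1: 31 assignments (counts)
value 4/5: 33 assignments
value 3/5: 35 assignments
value 2/5: 37 assignments
value 1/5: 39 assignments
value 0: 41 assignments
So 31 of the 216 assignments meet the threshold.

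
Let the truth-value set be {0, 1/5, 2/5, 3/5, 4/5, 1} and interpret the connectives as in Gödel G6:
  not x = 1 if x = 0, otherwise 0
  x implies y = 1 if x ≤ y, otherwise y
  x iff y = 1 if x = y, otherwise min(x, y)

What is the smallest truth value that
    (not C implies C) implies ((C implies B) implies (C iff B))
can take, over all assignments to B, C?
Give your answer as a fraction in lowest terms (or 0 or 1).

1/5

Take B = 2/5, C = 1/5:
not C = not 1/5 = 0
not C implies C = 0 implies 1/5 = 1
C implies B = 1/5 implies 2/5 = 1
C iff B = 1/5 iff 2/5 = 1/5
(C implies B) implies (C iff B) = 1 implies 1/5 = 1/5
(not C implies C) implies ((C implies B) implies (C iff B)) = 1 implies 1/5 = 1/5
No assignment yields a value below 1/5, so this is the minimum.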